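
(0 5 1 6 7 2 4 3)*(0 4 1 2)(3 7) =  (0 5 2 1 6 3 4 7)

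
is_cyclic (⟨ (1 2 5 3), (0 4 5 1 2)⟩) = no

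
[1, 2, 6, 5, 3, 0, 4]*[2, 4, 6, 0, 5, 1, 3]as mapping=[0→4, 1→6, 2→3, 3→1, 4→0, 5→2, 6→5]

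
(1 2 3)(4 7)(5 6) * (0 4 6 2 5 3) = (0 4 7 6 3 1 5 2)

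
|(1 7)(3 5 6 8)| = 4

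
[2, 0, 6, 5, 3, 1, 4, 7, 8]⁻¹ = [1, 5, 0, 4, 6, 3, 2, 7, 8]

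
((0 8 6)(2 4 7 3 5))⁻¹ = (0 6 8)(2 5 3 7 4)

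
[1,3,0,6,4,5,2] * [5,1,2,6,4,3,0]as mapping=[0→1,1→6,2→5,3→0,4→4,5→3,6→2]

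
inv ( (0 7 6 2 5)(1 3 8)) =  (0 5 2 6 7)(1 8 3)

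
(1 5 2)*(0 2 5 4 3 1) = (0 2)(1 4 3)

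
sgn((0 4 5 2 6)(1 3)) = -1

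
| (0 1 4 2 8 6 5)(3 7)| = 14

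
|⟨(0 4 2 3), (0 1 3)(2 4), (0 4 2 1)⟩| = 120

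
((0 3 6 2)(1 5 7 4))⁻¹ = (0 2 6 3)(1 4 7 5)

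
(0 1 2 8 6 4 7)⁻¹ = (0 7 4 6 8 2 1)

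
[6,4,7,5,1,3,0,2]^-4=[0,1,2,3,4,5,6,7]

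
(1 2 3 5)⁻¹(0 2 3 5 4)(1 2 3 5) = (0 3 5 1 4)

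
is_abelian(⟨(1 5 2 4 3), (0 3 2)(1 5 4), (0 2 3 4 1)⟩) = no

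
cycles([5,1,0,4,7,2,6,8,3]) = (0 5 2)(3 4 7 8)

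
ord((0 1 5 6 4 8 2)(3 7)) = 14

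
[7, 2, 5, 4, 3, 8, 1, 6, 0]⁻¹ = [8, 6, 1, 4, 3, 2, 7, 0, 5]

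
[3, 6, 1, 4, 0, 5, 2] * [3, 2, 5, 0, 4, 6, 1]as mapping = [0→0, 1→1, 2→2, 3→4, 4→3, 5→6, 6→5]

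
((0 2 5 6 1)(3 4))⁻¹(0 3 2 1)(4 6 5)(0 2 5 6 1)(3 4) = (0 2 4 5)(1 6 3)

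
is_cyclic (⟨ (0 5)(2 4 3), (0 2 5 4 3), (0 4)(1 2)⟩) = no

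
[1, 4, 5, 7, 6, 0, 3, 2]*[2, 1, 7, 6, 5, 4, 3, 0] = [1, 5, 4, 0, 3, 2, 6, 7]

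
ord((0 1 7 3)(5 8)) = 4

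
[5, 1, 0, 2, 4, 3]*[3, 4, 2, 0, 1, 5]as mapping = [0→5, 1→4, 2→3, 3→2, 4→1, 5→0]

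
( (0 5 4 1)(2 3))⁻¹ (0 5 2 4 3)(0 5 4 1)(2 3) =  (1 2 5 4 3)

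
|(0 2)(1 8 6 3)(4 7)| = 4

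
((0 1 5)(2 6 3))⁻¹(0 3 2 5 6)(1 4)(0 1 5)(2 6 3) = (0 3 1 2 6)(4 5)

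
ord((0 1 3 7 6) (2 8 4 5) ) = 20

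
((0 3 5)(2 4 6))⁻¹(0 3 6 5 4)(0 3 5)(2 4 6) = (0 6 3 5 2)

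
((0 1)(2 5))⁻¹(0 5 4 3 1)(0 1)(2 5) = (0 1 2 4 3)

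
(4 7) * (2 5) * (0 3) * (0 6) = (0 3 6)(2 5)(4 7)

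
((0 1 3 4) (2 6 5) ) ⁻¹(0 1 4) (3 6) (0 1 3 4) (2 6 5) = (0 1 3) (4 5) 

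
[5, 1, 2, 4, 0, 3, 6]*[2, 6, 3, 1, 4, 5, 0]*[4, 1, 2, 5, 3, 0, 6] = [0, 6, 5, 3, 2, 1, 4]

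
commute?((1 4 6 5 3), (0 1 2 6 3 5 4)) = no:(1 4 6 5 3) * (0 1 2 6 3 5 4) = (0 1)(2 6 4 3), (0 1 2 6 3 5 4) * (1 4 6 5 3) = (0 4)(1 2 5 6)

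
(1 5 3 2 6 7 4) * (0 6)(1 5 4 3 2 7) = (0 6 1 4 5 2)(3 7)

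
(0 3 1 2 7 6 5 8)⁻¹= (0 8 5 6 7 2 1 3)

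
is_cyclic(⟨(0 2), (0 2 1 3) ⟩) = no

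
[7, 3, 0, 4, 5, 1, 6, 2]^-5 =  [7, 5, 0, 1, 3, 4, 6, 2]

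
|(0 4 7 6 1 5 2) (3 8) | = 14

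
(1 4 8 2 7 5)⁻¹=(1 5 7 2 8 4)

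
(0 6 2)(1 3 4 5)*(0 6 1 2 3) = (0 1)(2 6 3 4 5)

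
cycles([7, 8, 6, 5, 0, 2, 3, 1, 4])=(0 7 1 8 4)(2 6 3 5)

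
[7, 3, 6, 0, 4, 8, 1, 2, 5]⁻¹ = [3, 6, 7, 1, 4, 8, 2, 0, 5]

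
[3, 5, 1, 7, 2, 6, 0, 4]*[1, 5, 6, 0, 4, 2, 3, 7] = [0, 2, 5, 7, 6, 3, 1, 4]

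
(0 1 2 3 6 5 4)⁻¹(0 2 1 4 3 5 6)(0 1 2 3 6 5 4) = (0 6 4 5 1 3 2)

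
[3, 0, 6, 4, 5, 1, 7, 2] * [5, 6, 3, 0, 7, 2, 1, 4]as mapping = [0→0, 1→5, 2→1, 3→7, 4→2, 5→6, 6→4, 7→3]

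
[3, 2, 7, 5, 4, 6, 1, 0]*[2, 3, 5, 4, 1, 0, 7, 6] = [4, 5, 6, 0, 1, 7, 3, 2]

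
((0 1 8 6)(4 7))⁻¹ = (0 6 8 1)(4 7)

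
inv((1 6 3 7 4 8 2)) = (1 2 8 4 7 3 6)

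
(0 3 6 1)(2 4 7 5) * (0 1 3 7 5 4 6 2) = (0 7 4 5)(2 6 3)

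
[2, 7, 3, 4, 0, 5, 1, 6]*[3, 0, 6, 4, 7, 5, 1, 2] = [6, 2, 4, 7, 3, 5, 0, 1]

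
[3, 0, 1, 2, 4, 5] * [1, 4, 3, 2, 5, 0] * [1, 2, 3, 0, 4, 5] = [3, 2, 4, 0, 5, 1]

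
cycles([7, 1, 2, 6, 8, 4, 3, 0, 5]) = (0 7)(3 6)(4 8 5)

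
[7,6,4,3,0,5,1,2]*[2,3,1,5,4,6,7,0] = [0,7,4,5,2,6,3,1]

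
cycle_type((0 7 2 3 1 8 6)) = 7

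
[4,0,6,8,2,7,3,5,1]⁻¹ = [1,8,4,6,0,7,2,5,3]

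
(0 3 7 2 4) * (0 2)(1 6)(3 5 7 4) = (0 5 7)(1 6)(2 3 4)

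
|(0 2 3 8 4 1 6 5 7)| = 9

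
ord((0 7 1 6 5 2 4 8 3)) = 9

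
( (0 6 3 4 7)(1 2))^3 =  (0 4 6 7 3)(1 2)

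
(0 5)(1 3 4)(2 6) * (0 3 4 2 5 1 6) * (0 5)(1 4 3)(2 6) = (0 4 2 5 1 3 6)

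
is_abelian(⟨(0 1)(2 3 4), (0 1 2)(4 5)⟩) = no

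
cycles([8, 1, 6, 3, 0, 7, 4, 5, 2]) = (0 8 2 6 4)(5 7)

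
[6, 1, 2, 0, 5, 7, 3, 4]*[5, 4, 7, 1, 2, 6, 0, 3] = [0, 4, 7, 5, 6, 3, 1, 2] 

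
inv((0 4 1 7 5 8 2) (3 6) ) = (0 2 8 5 7 1 4) (3 6) 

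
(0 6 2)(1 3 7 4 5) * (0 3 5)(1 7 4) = (0 6 2 3 4)(1 5 7)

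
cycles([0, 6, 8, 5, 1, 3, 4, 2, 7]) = (1 6 4)(2 8 7)(3 5)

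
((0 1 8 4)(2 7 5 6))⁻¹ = (0 4 8 1)(2 6 5 7)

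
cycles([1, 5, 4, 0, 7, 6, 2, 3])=(0 1 5 6 2 4 7 3) 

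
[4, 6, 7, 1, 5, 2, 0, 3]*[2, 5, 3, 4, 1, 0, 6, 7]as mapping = [0→1, 1→6, 2→7, 3→5, 4→0, 5→3, 6→2, 7→4]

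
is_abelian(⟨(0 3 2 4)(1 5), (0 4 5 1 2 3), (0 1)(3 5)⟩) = no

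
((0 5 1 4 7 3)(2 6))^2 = (0 1 7)(3 5 4)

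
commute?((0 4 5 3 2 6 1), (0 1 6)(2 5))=no:(0 4 5 3 2 6 1) * (0 1 6)(2 5)=(0 4 2)(3 5), (0 1 6)(2 5) * (0 4 5 3 2 6 1)=(2 3)(4 5 6)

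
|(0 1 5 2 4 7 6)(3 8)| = 14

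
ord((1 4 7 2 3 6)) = 6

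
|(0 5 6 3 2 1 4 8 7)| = 9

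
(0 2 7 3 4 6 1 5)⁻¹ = (0 5 1 6 4 3 7 2)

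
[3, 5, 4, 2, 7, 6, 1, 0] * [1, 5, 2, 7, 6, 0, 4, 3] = [7, 0, 6, 2, 3, 4, 5, 1]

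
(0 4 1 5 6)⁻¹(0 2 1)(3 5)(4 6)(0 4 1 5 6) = (0 1)(2 5 4)(3 6)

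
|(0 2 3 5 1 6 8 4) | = 8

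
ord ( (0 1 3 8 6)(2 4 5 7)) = 20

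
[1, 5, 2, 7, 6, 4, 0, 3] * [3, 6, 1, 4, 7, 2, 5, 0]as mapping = [0→6, 1→2, 2→1, 3→0, 4→5, 5→7, 6→3, 7→4]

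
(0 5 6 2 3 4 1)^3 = (0 2 1 6 4 5 3)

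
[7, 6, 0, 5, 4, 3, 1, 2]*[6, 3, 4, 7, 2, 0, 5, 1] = [1, 5, 6, 0, 2, 7, 3, 4]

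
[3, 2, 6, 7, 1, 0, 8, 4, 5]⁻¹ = [5, 4, 1, 0, 7, 8, 2, 3, 6]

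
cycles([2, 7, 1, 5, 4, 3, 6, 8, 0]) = (0 2 1 7 8)(3 5)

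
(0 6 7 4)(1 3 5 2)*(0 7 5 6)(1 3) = (2 3 6 5)(4 7)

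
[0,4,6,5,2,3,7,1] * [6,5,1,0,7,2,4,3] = [6,7,4,2,1,0,3,5]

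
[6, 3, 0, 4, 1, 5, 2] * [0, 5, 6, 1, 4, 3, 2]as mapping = [0→2, 1→1, 2→0, 3→4, 4→5, 5→3, 6→6]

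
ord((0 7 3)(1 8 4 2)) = 12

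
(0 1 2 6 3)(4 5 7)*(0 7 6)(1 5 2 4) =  (0 5 6 3 7 1 4 2)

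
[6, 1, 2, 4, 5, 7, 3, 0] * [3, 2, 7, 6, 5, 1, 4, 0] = [4, 2, 7, 5, 1, 0, 6, 3] 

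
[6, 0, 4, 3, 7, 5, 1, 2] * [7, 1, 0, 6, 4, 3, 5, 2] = [5, 7, 4, 6, 2, 3, 1, 0]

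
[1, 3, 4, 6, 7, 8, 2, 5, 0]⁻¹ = [8, 0, 6, 1, 2, 7, 3, 4, 5]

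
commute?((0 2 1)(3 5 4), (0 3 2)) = no:(0 2 1)(3 5 4) * (0 3 2) = (1 3 5 4 2), (0 3 2) * (0 2 1)(3 5 4) = (0 5 4 3 1)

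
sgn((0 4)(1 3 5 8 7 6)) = 1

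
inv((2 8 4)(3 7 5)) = (2 4 8)(3 5 7)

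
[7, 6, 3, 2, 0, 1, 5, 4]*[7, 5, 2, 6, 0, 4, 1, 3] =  [3, 1, 6, 2, 7, 5, 4, 0]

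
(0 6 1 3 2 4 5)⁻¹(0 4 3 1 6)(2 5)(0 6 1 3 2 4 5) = (0 4)(1 6 5 2 3)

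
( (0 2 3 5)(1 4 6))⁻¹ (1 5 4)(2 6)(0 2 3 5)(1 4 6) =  (0 6 4)(1 3)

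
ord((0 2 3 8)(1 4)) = 4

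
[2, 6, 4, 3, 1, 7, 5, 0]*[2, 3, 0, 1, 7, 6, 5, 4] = [0, 5, 7, 1, 3, 4, 6, 2]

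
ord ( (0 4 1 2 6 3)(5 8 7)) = 6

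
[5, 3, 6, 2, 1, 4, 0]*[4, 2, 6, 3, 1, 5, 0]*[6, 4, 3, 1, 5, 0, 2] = [0, 1, 6, 2, 3, 4, 5]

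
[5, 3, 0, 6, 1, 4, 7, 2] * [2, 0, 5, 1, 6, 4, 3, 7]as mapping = [0→4, 1→1, 2→2, 3→3, 4→0, 5→6, 6→7, 7→5]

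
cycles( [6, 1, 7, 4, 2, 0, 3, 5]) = (0 6 3 4 2 7 5)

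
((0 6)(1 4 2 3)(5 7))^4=()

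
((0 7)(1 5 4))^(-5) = (0 7)(1 5 4)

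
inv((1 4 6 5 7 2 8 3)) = (1 3 8 2 7 5 6 4)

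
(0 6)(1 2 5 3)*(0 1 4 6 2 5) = (0 2)(1 5 3 4 6)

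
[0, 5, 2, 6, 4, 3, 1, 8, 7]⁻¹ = [0, 6, 2, 5, 4, 1, 3, 8, 7]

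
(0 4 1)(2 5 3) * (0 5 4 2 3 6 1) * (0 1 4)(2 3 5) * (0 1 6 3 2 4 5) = (0 2 1 4 6 5 3)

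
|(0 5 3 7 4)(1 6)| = 10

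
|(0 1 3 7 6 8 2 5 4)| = 9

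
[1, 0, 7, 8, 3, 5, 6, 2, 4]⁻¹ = [1, 0, 7, 4, 8, 5, 6, 2, 3]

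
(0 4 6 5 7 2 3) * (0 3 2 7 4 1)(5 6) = (0 1)(4 5)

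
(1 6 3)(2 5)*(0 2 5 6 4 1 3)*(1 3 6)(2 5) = (0 5 2 1 4 3 6)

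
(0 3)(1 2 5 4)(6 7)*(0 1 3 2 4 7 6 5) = (0 2)(1 4 3)(5 7)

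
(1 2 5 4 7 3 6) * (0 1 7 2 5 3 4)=(0 1 5)(2 3 6 7 4)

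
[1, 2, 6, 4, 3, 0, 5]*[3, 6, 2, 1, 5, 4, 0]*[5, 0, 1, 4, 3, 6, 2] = [2, 1, 5, 6, 0, 4, 3]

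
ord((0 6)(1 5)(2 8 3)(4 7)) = 6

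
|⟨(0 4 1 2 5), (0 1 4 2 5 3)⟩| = 720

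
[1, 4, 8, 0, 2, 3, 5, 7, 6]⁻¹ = [3, 0, 4, 5, 1, 6, 8, 7, 2]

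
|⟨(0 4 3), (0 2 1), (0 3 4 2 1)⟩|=60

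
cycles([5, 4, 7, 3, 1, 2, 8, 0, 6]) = (0 5 2 7) (1 4) (6 8) 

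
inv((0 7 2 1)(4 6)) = (0 1 2 7)(4 6)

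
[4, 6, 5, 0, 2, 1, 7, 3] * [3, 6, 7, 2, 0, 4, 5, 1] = [0, 5, 4, 3, 7, 6, 1, 2]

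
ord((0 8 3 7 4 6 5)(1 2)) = 14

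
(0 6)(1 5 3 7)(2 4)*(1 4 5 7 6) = (0 1 7 4 2 5 3 6)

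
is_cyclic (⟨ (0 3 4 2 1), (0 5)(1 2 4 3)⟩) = no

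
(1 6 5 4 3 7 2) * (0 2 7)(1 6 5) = (0 2 6 1 5 4 3)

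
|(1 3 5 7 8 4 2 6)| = 8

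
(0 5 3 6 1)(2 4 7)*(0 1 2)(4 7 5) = (0 4 5 3 6 2 7)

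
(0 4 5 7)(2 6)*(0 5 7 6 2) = (0 4 7 5 6)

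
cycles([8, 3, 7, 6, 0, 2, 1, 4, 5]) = (0 8 5 2 7 4)(1 3 6)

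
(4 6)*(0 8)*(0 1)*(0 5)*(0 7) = (0 8 1 5 7)(4 6)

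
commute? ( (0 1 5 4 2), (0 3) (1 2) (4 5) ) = no: (0 1 5 4 2)*(0 3) (1 2) (4 5) = (0 2 3) (1 4), (0 3) (1 2) (4 5)*(0 1 5 4 2) = (0 3 1) (2 5) 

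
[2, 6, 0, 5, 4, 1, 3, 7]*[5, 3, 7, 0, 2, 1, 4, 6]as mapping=[0→7, 1→4, 2→5, 3→1, 4→2, 5→3, 6→0, 7→6]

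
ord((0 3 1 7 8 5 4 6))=8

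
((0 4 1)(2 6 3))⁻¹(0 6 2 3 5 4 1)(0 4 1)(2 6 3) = (0 4 3 6 2 5 1)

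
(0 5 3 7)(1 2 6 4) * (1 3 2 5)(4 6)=(0 1 5 2 4 3 7)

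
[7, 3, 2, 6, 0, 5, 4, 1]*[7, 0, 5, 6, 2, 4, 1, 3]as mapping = [0→3, 1→6, 2→5, 3→1, 4→7, 5→4, 6→2, 7→0]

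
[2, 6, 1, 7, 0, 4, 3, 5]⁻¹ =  [4, 2, 0, 6, 5, 7, 1, 3]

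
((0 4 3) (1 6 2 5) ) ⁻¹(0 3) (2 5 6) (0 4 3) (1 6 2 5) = (0 4) (1 2 5) 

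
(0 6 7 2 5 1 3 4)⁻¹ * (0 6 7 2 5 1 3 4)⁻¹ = (0 3 5 7)(1 2 6 4)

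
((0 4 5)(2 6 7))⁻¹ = (0 5 4)(2 7 6)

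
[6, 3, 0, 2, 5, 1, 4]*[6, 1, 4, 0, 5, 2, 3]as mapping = [0→3, 1→0, 2→6, 3→4, 4→2, 5→1, 6→5]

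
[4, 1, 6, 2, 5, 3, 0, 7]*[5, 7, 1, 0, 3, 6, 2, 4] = [3, 7, 2, 1, 6, 0, 5, 4]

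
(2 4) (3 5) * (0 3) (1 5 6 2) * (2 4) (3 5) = (0 5) (1 3 6 4) 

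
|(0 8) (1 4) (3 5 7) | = 6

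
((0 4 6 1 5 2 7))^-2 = (0 2 1 4 7 5 6)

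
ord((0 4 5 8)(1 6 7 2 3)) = 20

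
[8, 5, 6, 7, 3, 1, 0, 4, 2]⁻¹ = [6, 5, 8, 4, 7, 1, 2, 3, 0]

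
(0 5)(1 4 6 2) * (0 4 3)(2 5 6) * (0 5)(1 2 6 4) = (0 4 6)(1 3 5)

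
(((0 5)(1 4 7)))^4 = (1 4 7)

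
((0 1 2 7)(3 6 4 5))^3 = (0 7 2 1)(3 5 4 6)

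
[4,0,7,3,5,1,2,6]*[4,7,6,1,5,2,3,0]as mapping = [0→5,1→4,2→0,3→1,4→2,5→7,6→6,7→3]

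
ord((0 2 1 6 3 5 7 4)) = 8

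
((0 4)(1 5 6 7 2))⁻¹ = (0 4)(1 2 7 6 5)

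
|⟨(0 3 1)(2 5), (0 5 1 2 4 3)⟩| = 720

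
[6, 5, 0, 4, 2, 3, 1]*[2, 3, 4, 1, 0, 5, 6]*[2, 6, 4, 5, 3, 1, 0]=[0, 1, 4, 2, 3, 6, 5]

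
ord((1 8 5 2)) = 4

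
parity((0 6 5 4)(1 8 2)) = odd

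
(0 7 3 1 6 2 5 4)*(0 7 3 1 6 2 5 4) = (0 3 6 5)(1 2 4 7)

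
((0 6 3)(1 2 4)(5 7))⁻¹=(0 3 6)(1 4 2)(5 7)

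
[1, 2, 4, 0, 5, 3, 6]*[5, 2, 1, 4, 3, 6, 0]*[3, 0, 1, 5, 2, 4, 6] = [1, 0, 5, 4, 6, 2, 3]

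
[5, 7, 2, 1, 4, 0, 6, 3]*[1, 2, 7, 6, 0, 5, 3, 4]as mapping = [0→5, 1→4, 2→7, 3→2, 4→0, 5→1, 6→3, 7→6]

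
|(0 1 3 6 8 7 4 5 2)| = 9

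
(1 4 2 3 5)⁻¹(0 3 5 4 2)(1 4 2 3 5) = (0 5 1 2 3)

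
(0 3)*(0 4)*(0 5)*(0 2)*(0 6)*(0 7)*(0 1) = (0 3 4 5 2 6 7 1)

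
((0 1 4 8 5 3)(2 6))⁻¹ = (0 3 5 8 4 1)(2 6)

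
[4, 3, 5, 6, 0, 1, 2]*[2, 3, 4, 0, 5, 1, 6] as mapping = [0→5, 1→0, 2→1, 3→6, 4→2, 5→3, 6→4] 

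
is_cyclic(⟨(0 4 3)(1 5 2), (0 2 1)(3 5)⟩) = no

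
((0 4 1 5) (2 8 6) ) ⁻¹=(0 5 1 4) (2 6 8) 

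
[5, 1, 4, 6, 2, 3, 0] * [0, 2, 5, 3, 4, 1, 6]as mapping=[0→1, 1→2, 2→4, 3→6, 4→5, 5→3, 6→0]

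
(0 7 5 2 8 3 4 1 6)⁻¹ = (0 6 1 4 3 8 2 5 7)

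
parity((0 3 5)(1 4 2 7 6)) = even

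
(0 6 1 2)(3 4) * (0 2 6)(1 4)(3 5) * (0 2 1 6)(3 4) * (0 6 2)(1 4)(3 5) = (1 6 5)(2 4 3)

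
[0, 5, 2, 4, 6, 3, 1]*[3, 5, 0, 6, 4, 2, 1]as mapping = [0→3, 1→2, 2→0, 3→4, 4→1, 5→6, 6→5]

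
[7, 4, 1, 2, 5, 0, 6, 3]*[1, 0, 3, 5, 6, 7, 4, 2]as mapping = [0→2, 1→6, 2→0, 3→3, 4→7, 5→1, 6→4, 7→5]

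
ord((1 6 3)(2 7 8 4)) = 12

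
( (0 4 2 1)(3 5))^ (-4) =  ()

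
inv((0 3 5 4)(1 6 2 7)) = (0 4 5 3)(1 7 2 6)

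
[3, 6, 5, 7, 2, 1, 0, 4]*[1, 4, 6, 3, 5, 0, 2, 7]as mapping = [0→3, 1→2, 2→0, 3→7, 4→6, 5→4, 6→1, 7→5]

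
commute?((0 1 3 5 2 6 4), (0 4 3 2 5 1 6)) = no:(0 1 3 5 2 6 4)*(0 4 3 2 5 1 6) = (0 6 3 1 2), (0 4 3 2 5 1 6)*(0 1 3 5 2 6 4) = (1 4 5 3 6)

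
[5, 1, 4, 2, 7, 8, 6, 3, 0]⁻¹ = [8, 1, 3, 7, 2, 0, 6, 4, 5]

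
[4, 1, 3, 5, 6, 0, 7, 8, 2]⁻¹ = [5, 1, 8, 2, 0, 3, 4, 6, 7]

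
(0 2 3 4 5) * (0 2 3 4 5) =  (0 3 5 2 4) 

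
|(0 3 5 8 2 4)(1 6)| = 6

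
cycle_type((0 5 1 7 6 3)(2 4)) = 2.6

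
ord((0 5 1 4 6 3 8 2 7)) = 9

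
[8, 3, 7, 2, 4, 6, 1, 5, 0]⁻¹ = [8, 6, 3, 1, 4, 7, 5, 2, 0]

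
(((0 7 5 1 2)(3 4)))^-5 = (3 4)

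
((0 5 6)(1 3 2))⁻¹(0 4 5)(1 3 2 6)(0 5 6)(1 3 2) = (0 3 2 1)(4 6 5)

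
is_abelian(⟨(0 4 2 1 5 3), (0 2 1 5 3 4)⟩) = no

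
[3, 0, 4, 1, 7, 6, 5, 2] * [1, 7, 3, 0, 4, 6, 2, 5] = [0, 1, 4, 7, 5, 2, 6, 3]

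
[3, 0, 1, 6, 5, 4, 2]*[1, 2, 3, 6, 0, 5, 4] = [6, 1, 2, 4, 5, 0, 3]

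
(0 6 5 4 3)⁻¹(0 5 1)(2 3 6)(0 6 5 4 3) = (0 5 2)(1 6 4)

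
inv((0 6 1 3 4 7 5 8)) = (0 8 5 7 4 3 1 6)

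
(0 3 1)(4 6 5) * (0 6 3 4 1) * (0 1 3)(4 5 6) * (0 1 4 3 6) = (0 5 6)(1 3 4)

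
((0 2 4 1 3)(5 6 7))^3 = (0 1 2 3 4)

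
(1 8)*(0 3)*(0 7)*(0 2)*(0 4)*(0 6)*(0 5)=(0 3 7 2 4 6 5)(1 8)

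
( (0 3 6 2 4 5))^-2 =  (0 4 6)(2 3 5)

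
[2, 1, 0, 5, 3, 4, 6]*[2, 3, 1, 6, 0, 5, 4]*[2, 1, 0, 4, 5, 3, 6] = [1, 4, 0, 3, 6, 2, 5]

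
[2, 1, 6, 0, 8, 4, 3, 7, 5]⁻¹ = [3, 1, 0, 6, 5, 8, 2, 7, 4]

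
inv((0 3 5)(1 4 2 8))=(0 5 3)(1 8 2 4)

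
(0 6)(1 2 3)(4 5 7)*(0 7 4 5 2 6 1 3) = (0 1 6 7 5 4 2)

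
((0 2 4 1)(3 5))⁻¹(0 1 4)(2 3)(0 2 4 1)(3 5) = (0 1 2)(4 5)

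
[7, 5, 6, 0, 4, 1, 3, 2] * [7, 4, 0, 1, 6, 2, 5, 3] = [3, 2, 5, 7, 6, 4, 1, 0]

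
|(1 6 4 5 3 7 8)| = 7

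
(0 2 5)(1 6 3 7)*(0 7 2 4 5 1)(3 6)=(0 4 5 7)(1 3 2)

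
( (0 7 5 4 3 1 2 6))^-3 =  (0 1 5 6 3 7 2 4)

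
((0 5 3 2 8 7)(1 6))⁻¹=(0 7 8 2 3 5)(1 6)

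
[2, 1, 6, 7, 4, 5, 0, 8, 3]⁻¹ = [6, 1, 0, 8, 4, 5, 2, 3, 7]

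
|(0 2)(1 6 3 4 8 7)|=6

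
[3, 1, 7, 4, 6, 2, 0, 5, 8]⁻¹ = [6, 1, 5, 0, 3, 7, 4, 2, 8]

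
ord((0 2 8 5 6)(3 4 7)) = 15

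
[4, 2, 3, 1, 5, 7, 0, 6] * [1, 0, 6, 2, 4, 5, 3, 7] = [4, 6, 2, 0, 5, 7, 1, 3]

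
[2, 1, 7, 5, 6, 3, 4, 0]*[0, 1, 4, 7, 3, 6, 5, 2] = [4, 1, 2, 6, 5, 7, 3, 0]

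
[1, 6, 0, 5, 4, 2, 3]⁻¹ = [2, 0, 5, 6, 4, 3, 1]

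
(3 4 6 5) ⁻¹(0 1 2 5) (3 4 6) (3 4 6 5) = (0 1 2 3) (4 6 5) 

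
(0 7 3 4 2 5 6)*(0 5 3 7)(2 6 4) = (2 3)(4 6 5)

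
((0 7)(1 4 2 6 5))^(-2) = (1 6 4 5 2)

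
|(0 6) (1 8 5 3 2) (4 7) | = 10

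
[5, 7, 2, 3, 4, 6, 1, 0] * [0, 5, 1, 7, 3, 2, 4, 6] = [2, 6, 1, 7, 3, 4, 5, 0]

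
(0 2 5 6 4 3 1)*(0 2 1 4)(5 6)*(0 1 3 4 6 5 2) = (0 3 6 1)(2 5)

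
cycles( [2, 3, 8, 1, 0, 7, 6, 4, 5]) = (0 2 8 5 7 4)(1 3)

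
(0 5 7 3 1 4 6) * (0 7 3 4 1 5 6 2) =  (0 6 7 4 2)(3 5)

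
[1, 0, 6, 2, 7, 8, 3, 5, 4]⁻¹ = [1, 0, 3, 6, 8, 7, 2, 4, 5]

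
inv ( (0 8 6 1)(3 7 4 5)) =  (0 1 6 8)(3 5 4 7)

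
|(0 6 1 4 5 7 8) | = 7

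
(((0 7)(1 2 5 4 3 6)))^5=(0 7)(1 6 3 4 5 2)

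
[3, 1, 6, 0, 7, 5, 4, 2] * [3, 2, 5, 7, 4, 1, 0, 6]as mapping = [0→7, 1→2, 2→0, 3→3, 4→6, 5→1, 6→4, 7→5]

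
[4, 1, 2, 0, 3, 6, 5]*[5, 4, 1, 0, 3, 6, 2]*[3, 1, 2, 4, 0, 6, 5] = [4, 0, 1, 6, 3, 2, 5]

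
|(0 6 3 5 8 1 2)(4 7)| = 14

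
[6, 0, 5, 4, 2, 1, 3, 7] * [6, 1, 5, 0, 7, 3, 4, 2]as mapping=[0→4, 1→6, 2→3, 3→7, 4→5, 5→1, 6→0, 7→2]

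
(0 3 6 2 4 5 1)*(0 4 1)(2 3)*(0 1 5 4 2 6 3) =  (0 6)(1 2 5)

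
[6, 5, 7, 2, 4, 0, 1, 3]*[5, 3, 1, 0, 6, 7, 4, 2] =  [4, 7, 2, 1, 6, 5, 3, 0]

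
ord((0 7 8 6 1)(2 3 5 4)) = 20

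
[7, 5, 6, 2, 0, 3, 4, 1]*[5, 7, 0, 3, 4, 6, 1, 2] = [2, 6, 1, 0, 5, 3, 4, 7] 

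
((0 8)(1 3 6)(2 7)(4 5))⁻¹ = (0 8)(1 6 3)(2 7)(4 5)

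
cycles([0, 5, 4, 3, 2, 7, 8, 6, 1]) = (1 5 7 6 8)(2 4)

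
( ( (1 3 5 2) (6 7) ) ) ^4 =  () 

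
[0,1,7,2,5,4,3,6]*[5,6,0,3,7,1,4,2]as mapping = [0→5,1→6,2→2,3→0,4→1,5→7,6→3,7→4]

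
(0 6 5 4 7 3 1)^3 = (0 4 1 5 3 6 7)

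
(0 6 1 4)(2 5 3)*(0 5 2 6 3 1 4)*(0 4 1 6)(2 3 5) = (0 5 6 1 4 2 3)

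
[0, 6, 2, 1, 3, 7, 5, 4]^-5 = [0, 6, 2, 1, 3, 7, 5, 4]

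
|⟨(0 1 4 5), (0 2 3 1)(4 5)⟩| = 720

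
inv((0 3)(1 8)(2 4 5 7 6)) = (0 3)(1 8)(2 6 7 5 4)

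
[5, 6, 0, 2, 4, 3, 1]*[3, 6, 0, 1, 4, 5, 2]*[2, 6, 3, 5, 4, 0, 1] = [0, 3, 5, 2, 4, 6, 1] 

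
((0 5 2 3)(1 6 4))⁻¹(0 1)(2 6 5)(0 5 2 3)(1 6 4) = (2 3 4)(5 6)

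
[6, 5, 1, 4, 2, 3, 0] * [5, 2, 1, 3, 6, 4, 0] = [0, 4, 2, 6, 1, 3, 5]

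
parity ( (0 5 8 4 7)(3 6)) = odd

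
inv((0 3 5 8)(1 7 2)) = (0 8 5 3)(1 2 7)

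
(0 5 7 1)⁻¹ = (0 1 7 5)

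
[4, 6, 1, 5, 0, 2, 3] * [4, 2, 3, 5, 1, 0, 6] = [1, 6, 2, 0, 4, 3, 5]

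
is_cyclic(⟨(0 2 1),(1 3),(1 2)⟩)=no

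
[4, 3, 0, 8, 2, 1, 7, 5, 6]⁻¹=[2, 5, 4, 1, 0, 7, 8, 6, 3]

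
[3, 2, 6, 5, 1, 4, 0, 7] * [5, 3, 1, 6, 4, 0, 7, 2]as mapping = [0→6, 1→1, 2→7, 3→0, 4→3, 5→4, 6→5, 7→2]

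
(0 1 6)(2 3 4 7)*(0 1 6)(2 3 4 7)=(0 6 1)(2 4)(3 7)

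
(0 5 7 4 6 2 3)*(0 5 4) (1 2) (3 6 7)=(0 4 7) (1 2 6) (3 5) 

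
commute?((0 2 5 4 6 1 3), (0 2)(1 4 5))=no:(0 2 5 4 6 1 3)*(0 2)(1 4 5)=(1 3 2)(4 6), (0 2)(1 4 5)*(0 2 5 4 6 1 3)=(0 5 3)(1 6)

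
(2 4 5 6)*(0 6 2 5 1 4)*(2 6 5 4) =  (0 5 6 4 1 2)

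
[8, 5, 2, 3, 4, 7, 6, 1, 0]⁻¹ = [8, 7, 2, 3, 4, 1, 6, 5, 0]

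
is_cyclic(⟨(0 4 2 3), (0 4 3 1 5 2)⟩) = no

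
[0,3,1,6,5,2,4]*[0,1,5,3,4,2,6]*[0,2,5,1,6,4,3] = [0,1,2,3,5,4,6]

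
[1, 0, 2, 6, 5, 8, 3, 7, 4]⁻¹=[1, 0, 2, 6, 8, 4, 3, 7, 5]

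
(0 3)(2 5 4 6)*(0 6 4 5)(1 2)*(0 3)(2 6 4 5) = (1 6)(2 3 4 5)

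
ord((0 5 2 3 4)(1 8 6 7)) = 20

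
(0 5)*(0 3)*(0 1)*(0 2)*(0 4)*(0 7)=(0 5 3 1 2 4 7)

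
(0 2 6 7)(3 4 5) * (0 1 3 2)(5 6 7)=(1 3 4 6 5 2 7)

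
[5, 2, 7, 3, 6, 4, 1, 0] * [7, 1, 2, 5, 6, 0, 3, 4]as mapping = [0→0, 1→2, 2→4, 3→5, 4→3, 5→6, 6→1, 7→7]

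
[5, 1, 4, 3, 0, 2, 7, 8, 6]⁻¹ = [4, 1, 5, 3, 2, 0, 8, 6, 7]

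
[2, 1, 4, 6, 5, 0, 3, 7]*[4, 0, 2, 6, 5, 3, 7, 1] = [2, 0, 5, 7, 3, 4, 6, 1]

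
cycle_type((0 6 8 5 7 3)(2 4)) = 2.6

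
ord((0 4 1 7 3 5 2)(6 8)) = 14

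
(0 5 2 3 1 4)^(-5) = (0 5 2 3 1 4)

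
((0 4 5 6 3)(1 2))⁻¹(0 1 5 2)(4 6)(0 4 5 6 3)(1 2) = (1 4 2 6)(3 5)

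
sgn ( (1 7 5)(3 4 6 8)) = -1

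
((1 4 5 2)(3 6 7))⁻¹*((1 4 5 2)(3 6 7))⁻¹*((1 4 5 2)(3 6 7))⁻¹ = (1 4 5 2)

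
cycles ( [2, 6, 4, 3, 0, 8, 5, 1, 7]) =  (0 2 4)(1 6 5 8 7)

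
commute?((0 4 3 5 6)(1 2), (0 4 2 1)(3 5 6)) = no:(0 4 3 5 6)(1 2) * (0 4 2 1)(3 5 6) = (0 2)(3 6 4 5), (0 4 2 1)(3 5 6) * (0 4 3 5 6)(1 2) = (0 3 6 5)(1 4)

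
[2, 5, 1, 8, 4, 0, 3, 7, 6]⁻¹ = [5, 2, 0, 6, 4, 1, 8, 7, 3]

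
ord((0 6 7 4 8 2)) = 6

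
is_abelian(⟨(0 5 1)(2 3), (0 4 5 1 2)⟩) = no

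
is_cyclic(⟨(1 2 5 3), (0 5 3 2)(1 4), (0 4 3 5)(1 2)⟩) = no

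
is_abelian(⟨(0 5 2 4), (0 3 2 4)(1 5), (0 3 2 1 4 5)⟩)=no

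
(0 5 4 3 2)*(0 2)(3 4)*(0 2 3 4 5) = (2 3)(4 5)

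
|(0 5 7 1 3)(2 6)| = 10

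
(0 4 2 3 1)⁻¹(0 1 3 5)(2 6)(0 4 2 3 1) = (0 1 5 4)(3 6)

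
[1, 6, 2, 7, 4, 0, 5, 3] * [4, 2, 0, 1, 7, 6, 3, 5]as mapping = [0→2, 1→3, 2→0, 3→5, 4→7, 5→4, 6→6, 7→1]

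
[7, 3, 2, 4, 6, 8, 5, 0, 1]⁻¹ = [7, 8, 2, 1, 3, 6, 4, 0, 5]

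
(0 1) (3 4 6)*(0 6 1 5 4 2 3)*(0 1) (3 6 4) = (0 5 3 2 6 1 4) 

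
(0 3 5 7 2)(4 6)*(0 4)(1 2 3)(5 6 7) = (0 1 2 4 7 3 6)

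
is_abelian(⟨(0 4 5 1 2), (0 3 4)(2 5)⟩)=no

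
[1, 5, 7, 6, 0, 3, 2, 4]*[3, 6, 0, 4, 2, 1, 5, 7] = [6, 1, 7, 5, 3, 4, 0, 2]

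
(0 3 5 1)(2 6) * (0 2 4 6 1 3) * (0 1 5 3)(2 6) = (0 1 6 4 2 5)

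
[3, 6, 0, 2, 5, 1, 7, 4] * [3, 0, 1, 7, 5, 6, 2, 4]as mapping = [0→7, 1→2, 2→3, 3→1, 4→6, 5→0, 6→4, 7→5]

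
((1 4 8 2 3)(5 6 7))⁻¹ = (1 3 2 8 4)(5 7 6)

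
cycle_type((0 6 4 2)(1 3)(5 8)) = 2^2.4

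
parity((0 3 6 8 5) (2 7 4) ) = even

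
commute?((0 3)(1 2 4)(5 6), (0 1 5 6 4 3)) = no:(0 3)(1 2 4)(5 6)*(0 1 5 6 4 3) = (1 2 3)(4 5), (0 1 5 6 4 3)*(0 3)(1 2 4)(5 6) = (0 2 4)(1 6)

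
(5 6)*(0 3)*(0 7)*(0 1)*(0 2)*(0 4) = (0 3 7 1 2 4)(5 6)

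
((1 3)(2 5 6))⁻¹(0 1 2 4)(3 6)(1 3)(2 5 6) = (0 3 5 4)(1 2)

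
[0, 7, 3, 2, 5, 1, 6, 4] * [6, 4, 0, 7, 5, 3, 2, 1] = [6, 1, 7, 0, 3, 4, 2, 5]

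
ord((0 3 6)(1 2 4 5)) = 12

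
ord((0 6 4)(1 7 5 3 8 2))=6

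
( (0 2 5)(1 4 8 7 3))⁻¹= (0 5 2)(1 3 7 8 4)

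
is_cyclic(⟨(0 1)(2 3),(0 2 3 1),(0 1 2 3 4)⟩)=no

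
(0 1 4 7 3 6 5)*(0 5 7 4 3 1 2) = (0 2)(1 3 6 7)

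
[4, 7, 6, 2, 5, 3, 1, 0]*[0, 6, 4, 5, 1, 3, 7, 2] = [1, 2, 7, 4, 3, 5, 6, 0]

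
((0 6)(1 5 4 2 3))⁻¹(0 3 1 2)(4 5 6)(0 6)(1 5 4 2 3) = (0 2 4)(1 5 3 6)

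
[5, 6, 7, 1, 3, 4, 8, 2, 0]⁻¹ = [8, 3, 7, 4, 5, 0, 1, 2, 6]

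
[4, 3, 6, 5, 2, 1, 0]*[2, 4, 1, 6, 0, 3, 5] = [0, 6, 5, 3, 1, 4, 2]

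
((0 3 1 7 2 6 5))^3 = (0 7 5 1 6 3 2)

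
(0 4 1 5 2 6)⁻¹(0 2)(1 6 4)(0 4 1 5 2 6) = (0 1 5)(4 6)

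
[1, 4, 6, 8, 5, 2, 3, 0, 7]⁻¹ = [7, 0, 5, 6, 1, 4, 2, 8, 3]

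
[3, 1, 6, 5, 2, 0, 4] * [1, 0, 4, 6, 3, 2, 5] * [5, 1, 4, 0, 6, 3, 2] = [2, 5, 3, 4, 6, 1, 0]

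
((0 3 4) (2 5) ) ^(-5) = (0 3 4) (2 5) 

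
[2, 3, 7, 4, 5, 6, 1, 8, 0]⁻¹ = [8, 6, 0, 1, 3, 4, 5, 2, 7]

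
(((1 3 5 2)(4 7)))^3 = (1 2 5 3)(4 7)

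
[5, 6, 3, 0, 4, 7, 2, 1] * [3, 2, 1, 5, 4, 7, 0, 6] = [7, 0, 5, 3, 4, 6, 1, 2]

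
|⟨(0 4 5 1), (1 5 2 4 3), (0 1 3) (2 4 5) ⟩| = 720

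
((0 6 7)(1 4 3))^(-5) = (0 6 7)(1 4 3)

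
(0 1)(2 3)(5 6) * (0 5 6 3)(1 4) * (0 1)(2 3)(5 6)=(0 4)(1 6 5 2)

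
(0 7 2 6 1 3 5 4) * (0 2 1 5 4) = (0 7 1 3 4 2 6 5)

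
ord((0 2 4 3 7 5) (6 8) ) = 6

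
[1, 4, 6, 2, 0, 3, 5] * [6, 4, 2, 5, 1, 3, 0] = [4, 1, 0, 2, 6, 5, 3] 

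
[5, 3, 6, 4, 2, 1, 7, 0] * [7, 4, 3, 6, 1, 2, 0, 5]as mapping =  [0→2, 1→6, 2→0, 3→1, 4→3, 5→4, 6→5, 7→7]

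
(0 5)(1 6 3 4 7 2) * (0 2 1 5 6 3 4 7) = (0 6 4)(1 3 7)(2 5)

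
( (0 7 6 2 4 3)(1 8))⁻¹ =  (0 3 4 2 6 7)(1 8)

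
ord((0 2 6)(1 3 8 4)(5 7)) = 12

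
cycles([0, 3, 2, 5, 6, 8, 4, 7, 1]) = (1 3 5 8)(4 6)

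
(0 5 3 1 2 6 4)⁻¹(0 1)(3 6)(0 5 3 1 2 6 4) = (1 4)(2 5)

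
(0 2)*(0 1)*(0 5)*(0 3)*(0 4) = (0 2 1 5 3 4) 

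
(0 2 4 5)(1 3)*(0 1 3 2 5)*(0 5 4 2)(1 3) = (0 4 5 3 1)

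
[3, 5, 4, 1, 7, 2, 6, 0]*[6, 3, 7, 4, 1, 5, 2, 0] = [4, 5, 1, 3, 0, 7, 2, 6]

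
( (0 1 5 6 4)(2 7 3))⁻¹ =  (0 4 6 5 1)(2 3 7)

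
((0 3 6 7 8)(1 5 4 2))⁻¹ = (0 8 7 6 3)(1 2 4 5)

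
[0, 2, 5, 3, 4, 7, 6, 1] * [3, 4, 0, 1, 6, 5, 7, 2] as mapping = [0→3, 1→0, 2→5, 3→1, 4→6, 5→2, 6→7, 7→4] 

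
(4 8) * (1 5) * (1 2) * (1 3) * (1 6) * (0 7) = (0 7)(1 5 2 3 6)(4 8)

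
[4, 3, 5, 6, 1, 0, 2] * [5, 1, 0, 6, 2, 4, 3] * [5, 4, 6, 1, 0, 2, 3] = [6, 3, 0, 1, 4, 2, 5]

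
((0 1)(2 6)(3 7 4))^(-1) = (0 1)(2 6)(3 4 7)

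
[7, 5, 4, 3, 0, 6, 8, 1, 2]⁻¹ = [4, 7, 8, 3, 2, 1, 5, 0, 6]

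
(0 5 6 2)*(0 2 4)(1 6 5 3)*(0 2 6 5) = (0 3 1 5)(2 6 4)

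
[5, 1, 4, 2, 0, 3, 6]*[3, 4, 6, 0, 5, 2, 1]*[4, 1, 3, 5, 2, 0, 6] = [3, 2, 0, 6, 5, 4, 1]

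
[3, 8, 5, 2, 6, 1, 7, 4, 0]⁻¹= [8, 5, 3, 0, 7, 2, 4, 6, 1]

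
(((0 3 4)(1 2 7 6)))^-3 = (1 2 7 6)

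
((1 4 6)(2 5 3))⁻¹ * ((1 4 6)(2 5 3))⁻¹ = (1 4 6)(2 5 3)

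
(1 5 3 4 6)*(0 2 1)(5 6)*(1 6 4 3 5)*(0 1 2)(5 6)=(1 4 2 5 6)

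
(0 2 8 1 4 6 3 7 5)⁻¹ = (0 5 7 3 6 4 1 8 2)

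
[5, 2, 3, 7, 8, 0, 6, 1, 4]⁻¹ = [5, 7, 1, 2, 8, 0, 6, 3, 4]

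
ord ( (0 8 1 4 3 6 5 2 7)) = 9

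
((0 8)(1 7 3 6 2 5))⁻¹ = (0 8)(1 5 2 6 3 7)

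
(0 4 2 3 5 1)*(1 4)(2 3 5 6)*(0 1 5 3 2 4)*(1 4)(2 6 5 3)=(0 3 5)(1 4 6)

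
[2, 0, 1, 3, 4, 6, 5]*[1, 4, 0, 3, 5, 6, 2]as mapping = [0→0, 1→1, 2→4, 3→3, 4→5, 5→2, 6→6]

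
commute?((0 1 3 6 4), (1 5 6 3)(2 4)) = no:(0 1 3 6 4)*(1 5 6 3)(2 4) = (0 5 6 2 4), (1 5 6 3)(2 4)*(0 1 3 6 4) = (0 1 5 4 2)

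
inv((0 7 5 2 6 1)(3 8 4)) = (0 1 6 2 5 7)(3 4 8)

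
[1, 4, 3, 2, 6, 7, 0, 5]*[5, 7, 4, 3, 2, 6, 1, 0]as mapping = [0→7, 1→2, 2→3, 3→4, 4→1, 5→0, 6→5, 7→6]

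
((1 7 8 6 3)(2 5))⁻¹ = (1 3 6 8 7)(2 5)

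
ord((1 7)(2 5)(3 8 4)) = 6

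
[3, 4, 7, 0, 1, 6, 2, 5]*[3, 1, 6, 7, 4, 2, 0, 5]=[7, 4, 5, 3, 1, 0, 6, 2]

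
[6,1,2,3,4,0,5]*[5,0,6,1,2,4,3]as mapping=[0→3,1→0,2→6,3→1,4→2,5→5,6→4]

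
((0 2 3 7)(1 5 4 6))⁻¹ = (0 7 3 2)(1 6 4 5)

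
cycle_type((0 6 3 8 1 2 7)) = 7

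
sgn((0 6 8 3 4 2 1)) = 1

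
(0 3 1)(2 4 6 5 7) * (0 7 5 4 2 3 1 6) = (0 1 7 3 6 4)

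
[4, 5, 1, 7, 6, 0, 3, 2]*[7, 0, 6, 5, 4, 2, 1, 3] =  [4, 2, 0, 3, 1, 7, 5, 6]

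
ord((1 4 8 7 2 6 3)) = 7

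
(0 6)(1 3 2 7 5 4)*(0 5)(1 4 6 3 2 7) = (0 3 7)(1 2)(5 6)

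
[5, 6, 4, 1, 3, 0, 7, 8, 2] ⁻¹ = [5, 3, 8, 4, 2, 0, 1, 6, 7] 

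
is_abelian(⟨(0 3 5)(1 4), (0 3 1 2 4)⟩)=no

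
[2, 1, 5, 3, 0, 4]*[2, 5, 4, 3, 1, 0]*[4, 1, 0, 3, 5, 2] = [5, 2, 4, 3, 0, 1]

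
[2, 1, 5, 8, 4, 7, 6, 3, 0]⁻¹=[8, 1, 0, 7, 4, 2, 6, 5, 3]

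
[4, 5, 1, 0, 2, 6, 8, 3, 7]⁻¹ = [3, 2, 4, 7, 0, 1, 5, 8, 6]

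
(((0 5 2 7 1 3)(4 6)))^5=(0 3 1 7 2 5)(4 6)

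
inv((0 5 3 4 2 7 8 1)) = (0 1 8 7 2 4 3 5)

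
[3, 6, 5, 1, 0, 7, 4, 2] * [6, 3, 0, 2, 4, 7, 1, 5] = [2, 1, 7, 3, 6, 5, 4, 0]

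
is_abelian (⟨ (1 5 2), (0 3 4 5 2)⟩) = no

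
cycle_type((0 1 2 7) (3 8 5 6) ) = 4^2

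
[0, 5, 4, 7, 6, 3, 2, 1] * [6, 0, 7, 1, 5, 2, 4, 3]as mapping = [0→6, 1→2, 2→5, 3→3, 4→4, 5→1, 6→7, 7→0]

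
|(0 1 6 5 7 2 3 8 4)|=9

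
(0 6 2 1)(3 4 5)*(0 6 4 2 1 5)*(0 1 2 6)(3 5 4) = (0 3 6 2 4 1)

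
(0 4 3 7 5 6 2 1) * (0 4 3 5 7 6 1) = (0 3 6 2)(1 4 5)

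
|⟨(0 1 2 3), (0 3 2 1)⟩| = 4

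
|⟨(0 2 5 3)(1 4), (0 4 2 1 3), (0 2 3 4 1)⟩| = 360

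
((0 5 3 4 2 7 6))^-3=(0 2 5 7 3 6 4)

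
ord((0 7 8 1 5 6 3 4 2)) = 9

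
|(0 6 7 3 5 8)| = 6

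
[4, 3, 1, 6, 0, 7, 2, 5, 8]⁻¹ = [4, 2, 6, 1, 0, 7, 3, 5, 8]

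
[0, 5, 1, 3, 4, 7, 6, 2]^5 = [0, 5, 1, 3, 4, 7, 6, 2]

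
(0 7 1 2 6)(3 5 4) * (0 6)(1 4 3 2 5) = (0 7 4 2)(1 5 3)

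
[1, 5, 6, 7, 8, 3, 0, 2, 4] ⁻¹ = [6, 0, 7, 5, 8, 1, 2, 3, 4] 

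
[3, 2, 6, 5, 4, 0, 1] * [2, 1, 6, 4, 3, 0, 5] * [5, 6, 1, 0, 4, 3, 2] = [4, 2, 3, 5, 0, 1, 6]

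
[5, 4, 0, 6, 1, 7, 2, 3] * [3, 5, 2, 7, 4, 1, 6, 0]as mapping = [0→1, 1→4, 2→3, 3→6, 4→5, 5→0, 6→2, 7→7]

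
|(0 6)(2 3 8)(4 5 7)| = 6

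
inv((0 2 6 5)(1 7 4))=(0 5 6 2)(1 4 7)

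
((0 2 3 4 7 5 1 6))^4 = (0 7)(1 3)(2 5)(4 6)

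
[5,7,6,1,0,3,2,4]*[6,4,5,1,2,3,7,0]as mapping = [0→3,1→0,2→7,3→4,4→6,5→1,6→5,7→2]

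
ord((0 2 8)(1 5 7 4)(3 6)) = 12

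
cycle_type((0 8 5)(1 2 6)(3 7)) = 2.3^2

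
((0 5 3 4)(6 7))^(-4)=()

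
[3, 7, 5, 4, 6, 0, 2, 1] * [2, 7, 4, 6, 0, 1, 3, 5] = [6, 5, 1, 0, 3, 2, 4, 7] 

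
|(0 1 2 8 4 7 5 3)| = 8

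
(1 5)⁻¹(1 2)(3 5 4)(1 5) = (1 4 3)(2 5)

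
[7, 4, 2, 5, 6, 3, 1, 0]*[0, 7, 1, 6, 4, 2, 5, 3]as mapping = [0→3, 1→4, 2→1, 3→2, 4→5, 5→6, 6→7, 7→0]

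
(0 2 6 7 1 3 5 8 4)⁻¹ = (0 4 8 5 3 1 7 6 2)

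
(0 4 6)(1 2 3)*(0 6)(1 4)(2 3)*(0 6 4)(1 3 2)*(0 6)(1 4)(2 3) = (0 2 4)(1 3 6)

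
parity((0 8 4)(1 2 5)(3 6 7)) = even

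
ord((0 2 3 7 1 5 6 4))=8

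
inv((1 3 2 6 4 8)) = (1 8 4 6 2 3)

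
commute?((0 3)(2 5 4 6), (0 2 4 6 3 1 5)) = no:(0 3)(2 5 4 6) * (0 2 4 6 3 1 5) = (0 1 5 6 4 3 2), (0 2 4 6 3 1 5) * (0 3)(2 5 4 6) = (0 5 3 1 4 2 6)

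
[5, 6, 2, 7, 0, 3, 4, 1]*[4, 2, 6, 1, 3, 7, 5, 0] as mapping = [0→7, 1→5, 2→6, 3→0, 4→4, 5→1, 6→3, 7→2] 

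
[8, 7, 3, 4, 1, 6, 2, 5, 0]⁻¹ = [8, 4, 6, 2, 3, 7, 5, 1, 0]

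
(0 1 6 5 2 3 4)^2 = (0 6 2 4 1 5 3)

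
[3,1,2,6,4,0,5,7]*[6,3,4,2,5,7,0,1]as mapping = [0→2,1→3,2→4,3→0,4→5,5→6,6→7,7→1]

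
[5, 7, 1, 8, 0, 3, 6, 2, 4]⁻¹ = [4, 2, 7, 5, 8, 0, 6, 1, 3]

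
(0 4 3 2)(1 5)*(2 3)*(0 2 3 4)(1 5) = (3 4)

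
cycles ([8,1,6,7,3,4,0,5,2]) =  (0 8 2 6)(3 7 5 4)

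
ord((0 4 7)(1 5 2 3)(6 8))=12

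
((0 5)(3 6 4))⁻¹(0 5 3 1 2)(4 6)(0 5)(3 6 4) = (0 6 1 2 5)(3 4)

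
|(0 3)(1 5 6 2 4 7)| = 6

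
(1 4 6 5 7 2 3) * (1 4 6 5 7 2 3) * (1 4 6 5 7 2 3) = (1 5 3 6 2 4 7)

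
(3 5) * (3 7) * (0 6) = (0 6)(3 5 7)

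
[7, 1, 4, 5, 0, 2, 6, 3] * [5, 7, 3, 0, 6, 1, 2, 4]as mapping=[0→4, 1→7, 2→6, 3→1, 4→5, 5→3, 6→2, 7→0]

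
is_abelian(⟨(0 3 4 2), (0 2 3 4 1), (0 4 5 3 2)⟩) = no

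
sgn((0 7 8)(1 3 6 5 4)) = 1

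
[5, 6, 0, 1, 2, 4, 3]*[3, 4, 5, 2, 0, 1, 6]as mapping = [0→1, 1→6, 2→3, 3→4, 4→5, 5→0, 6→2]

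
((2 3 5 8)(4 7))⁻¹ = (2 8 5 3)(4 7)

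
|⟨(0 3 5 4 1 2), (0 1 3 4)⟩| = 720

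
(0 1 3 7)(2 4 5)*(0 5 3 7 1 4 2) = (0 4 3 1 7 5)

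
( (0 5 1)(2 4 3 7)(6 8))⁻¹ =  (0 1 5)(2 7 3 4)(6 8)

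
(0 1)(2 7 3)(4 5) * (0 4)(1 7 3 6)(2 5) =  (0 7 6 1 4 2 3 5)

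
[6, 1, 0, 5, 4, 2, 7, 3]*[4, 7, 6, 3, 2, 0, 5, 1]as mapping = [0→5, 1→7, 2→4, 3→0, 4→2, 5→6, 6→1, 7→3]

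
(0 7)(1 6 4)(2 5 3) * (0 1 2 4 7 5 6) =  (0 5 3 4 2 6 7 1)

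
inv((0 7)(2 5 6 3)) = (0 7)(2 3 6 5)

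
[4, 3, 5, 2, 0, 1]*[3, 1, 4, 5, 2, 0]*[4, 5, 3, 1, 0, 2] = [3, 2, 4, 0, 1, 5]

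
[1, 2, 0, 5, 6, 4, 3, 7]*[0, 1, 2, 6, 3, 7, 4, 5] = [1, 2, 0, 7, 4, 3, 6, 5]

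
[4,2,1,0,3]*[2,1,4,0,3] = [3,4,1,2,0]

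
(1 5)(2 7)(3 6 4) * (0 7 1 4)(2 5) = (0 7 5 4 3 6)(1 2)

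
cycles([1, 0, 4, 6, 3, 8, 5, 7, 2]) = (0 1)(2 4 3 6 5 8)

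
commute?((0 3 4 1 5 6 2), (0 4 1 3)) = no:(0 3 4 1 5 6 2)*(0 4 1 3) = (1 5 6 2 4 3), (0 4 1 3)*(0 3 4 1 5 6 2) = (0 1 4 5 6 2)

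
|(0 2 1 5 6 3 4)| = 7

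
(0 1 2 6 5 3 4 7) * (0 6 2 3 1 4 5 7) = (0 4)(1 3 5)(6 7)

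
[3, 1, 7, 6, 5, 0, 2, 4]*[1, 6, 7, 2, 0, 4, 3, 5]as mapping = [0→2, 1→6, 2→5, 3→3, 4→4, 5→1, 6→7, 7→0]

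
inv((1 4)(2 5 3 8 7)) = (1 4)(2 7 8 3 5)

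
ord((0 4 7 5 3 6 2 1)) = 8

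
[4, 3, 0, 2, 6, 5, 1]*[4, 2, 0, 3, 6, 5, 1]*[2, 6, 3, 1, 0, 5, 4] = [4, 1, 0, 2, 6, 5, 3] 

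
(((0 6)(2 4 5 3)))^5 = (0 6)(2 4 5 3)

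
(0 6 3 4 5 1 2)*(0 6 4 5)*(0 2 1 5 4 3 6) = (0 3 4 2)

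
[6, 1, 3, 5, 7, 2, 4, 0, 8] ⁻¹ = [7, 1, 5, 2, 6, 3, 0, 4, 8] 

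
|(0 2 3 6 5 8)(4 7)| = 6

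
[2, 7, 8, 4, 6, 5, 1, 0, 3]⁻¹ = [7, 6, 0, 8, 3, 5, 4, 1, 2]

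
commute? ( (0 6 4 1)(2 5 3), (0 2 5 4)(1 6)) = no: (0 6 4 1)(2 5 3) * (0 2 5 4)(1 6) = (0 1 2 4 6)(3 5), (0 2 5 4)(1 6) * (0 6 4 1)(2 5 3) = (0 5 1 4 6)(2 3)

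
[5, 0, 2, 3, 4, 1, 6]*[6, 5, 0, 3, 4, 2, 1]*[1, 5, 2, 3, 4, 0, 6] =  [2, 6, 1, 3, 4, 0, 5]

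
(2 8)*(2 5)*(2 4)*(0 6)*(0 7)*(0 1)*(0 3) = (0 6 7 1 3)(2 8 5 4)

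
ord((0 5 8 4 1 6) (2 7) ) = 6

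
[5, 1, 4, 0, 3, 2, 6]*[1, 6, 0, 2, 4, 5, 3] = [5, 6, 4, 1, 2, 0, 3]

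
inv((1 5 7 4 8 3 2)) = (1 2 3 8 4 7 5)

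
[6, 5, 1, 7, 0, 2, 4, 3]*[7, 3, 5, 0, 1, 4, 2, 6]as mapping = [0→2, 1→4, 2→3, 3→6, 4→7, 5→5, 6→1, 7→0]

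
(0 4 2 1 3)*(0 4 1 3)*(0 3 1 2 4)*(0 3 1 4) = (0 2 4)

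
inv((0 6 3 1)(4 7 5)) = (0 1 3 6)(4 5 7)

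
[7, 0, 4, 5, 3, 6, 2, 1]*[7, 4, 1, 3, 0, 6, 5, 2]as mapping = [0→2, 1→7, 2→0, 3→6, 4→3, 5→5, 6→1, 7→4]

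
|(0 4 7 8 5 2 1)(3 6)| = 14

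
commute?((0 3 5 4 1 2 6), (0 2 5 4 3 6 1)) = no:(0 3 5 4 1 2 6)*(0 2 5 4 3 6 1) = (0 6 2 1 5 3 4), (0 2 5 4 3 6 1)*(0 3 5 4 1 2 6) = (0 6 2 4 5 1 3)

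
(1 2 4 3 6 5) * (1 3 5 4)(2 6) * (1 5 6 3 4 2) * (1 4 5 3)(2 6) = (2 3 4)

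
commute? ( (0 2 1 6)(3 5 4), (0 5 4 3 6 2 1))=no: (0 2 1 6)(3 5 4)*(0 5 4 3 6 2 1)=(0 1 2)(3 4 6 5), (0 5 4 3 6 2 1)*(0 2 1 6)(3 5 4)=(0 4 5 3)(1 2 6)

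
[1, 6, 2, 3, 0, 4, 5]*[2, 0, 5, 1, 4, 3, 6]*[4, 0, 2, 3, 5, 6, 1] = [4, 1, 6, 0, 2, 5, 3]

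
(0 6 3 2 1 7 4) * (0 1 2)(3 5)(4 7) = (0 6 5 3)(1 4)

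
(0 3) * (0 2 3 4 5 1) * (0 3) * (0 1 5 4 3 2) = (0 3)(1 2)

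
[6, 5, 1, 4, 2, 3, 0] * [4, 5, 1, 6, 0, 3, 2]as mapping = [0→2, 1→3, 2→5, 3→0, 4→1, 5→6, 6→4]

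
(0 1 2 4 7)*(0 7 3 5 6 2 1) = (2 4 3 5 6)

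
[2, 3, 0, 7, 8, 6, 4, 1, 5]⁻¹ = [2, 7, 0, 1, 6, 8, 5, 3, 4]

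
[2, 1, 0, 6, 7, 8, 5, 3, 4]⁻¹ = [2, 1, 0, 7, 8, 6, 3, 4, 5]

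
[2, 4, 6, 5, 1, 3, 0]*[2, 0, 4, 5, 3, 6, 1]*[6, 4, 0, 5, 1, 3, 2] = [1, 5, 4, 2, 6, 3, 0]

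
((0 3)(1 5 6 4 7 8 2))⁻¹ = (0 3)(1 2 8 7 4 6 5)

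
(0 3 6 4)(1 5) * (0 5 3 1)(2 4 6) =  (0 1 3 2 4 5)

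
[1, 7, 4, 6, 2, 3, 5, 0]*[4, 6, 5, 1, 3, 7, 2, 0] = [6, 0, 3, 2, 5, 1, 7, 4]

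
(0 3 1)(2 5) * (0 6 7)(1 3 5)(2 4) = (0 5 4 2 1 6 7)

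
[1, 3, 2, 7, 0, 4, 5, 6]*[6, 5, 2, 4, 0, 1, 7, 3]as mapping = [0→5, 1→4, 2→2, 3→3, 4→6, 5→0, 6→1, 7→7]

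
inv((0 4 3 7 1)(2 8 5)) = (0 1 7 3 4)(2 5 8)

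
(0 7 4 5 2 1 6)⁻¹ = (0 6 1 2 5 4 7)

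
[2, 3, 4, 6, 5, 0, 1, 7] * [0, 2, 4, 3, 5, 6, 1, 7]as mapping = [0→4, 1→3, 2→5, 3→1, 4→6, 5→0, 6→2, 7→7]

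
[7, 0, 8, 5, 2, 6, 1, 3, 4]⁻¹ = [1, 6, 4, 7, 8, 3, 5, 0, 2]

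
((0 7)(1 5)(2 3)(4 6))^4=()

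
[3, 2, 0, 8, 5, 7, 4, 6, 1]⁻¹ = [2, 8, 1, 0, 6, 4, 7, 5, 3]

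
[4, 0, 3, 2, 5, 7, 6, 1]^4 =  [1, 7, 2, 3, 0, 4, 6, 5]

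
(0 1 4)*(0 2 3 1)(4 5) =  (1 5 4 2 3)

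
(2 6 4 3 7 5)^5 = (2 5 7 3 4 6)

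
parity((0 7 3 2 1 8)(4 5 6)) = odd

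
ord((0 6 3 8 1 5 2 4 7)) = 9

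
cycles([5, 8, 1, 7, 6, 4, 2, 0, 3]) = (0 5 4 6 2 1 8 3 7)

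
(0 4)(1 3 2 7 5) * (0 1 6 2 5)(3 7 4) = (0 3 5 6 2 4 1 7)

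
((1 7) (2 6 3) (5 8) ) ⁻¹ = (1 7) (2 3 6) (5 8) 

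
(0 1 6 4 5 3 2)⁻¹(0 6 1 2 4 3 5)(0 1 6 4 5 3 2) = (0 5 2 3 1 4 6)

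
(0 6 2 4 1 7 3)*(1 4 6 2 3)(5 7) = (0 2 6 3)(1 5 7)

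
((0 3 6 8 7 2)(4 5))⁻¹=(0 2 7 8 6 3)(4 5)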